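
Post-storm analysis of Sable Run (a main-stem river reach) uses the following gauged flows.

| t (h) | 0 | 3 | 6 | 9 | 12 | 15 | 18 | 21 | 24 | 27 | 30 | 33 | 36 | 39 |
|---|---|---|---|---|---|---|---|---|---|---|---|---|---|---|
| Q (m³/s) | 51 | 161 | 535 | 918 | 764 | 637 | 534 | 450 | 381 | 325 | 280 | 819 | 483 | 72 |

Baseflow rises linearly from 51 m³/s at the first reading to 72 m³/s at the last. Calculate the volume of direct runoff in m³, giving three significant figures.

Direct-runoff ordinates (Q − Q_b): 0.00, 108.38, 480.77, 862.15, 706.54, 577.92, 473.31, 387.69, 317.08, 259.46, 212.85, 750.23, 412.62, 0.00 m³/s.
ΣQ_DR = 5549 m³/s.
With Δt = 3 h = 10800 s, V = ΣQ_DR · Δt = 5549 × 10800 = 5.99 × 10^7 m³.

V ≈ 5.99 × 10^7 m³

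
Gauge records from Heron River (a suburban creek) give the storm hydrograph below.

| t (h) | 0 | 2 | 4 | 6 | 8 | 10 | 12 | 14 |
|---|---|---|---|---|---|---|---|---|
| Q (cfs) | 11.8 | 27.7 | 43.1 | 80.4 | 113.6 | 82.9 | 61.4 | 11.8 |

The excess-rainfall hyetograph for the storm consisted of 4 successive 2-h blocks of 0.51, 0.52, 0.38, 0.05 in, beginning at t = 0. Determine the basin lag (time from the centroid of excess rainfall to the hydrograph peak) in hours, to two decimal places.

t_L ≈ 5.04 h

Centroid of excess rainfall: t_c = Σ P_i·t̄_i / ΣP_i = 2.9589 h (block centres at 1, 3, 5, 7 h).
Hydrograph peak occurs at t = 8 h, so basin lag t_L = 8 − 2.9589 = 5.04 h.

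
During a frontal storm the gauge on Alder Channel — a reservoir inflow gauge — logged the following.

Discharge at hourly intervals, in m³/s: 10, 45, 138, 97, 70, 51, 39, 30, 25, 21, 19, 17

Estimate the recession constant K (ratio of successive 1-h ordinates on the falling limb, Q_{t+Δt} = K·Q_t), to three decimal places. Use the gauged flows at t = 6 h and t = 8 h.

K ≈ 0.801

Using the recession-limb readings at t = 6 h and t = 8 h: Q falls from 39 to 25 m³/s over 2 intervals.
K = (Q₂/Q₁)^(1/2) = (25/39)^(1/2) = 0.801.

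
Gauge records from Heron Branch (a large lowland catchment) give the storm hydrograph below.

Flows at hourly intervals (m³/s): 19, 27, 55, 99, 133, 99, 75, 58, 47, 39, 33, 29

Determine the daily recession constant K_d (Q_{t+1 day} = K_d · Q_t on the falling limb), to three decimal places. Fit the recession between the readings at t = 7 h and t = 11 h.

K_d ≈ 0.016

Between t = 7 h and t = 11 h the flow falls from 58 to 29 m³/s over 4×1 h = 4 h.
Per-interval ratio K = (29/58)^(1/4) = 0.8409; K_d = K^(24/1) = 0.016.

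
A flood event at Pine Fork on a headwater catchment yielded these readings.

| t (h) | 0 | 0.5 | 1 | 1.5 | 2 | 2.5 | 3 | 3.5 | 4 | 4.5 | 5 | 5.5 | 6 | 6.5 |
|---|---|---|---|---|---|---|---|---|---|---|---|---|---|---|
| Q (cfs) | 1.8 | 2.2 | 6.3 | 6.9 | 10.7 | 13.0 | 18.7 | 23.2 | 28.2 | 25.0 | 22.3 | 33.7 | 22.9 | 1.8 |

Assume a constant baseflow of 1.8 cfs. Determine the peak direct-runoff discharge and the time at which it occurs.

Q_p = 31.9 cfs at t = 5.5 h

Subtracting baseflow gives direct-runoff ordinates: 0.0, 0.4, 4.5, 5.1, 8.9, 11.2, 16.9, 21.4, 26.4, 23.2, 20.5, 31.9, 21.1, 0.0 cfs.
The maximum is 31.9 cfs, occurring at the reading for t = 5.5 h.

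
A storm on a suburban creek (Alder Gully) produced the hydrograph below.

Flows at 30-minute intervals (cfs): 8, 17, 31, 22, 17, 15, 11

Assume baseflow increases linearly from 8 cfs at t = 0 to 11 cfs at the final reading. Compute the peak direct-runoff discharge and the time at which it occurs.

Q_p = 22.00 cfs at t = 1 h

Subtracting baseflow gives direct-runoff ordinates: 0.00, 8.50, 22.00, 12.50, 7.00, 4.50, 0.00 cfs.
The maximum is 22.00 cfs, occurring at the reading for t = 1 h.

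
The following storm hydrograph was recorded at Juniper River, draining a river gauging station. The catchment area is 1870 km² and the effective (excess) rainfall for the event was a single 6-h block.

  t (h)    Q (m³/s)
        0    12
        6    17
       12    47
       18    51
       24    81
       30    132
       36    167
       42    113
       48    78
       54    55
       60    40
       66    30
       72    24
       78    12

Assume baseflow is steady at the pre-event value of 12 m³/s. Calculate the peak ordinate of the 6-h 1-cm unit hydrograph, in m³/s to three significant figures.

U_p ≈ 194 m³/s

Direct runoff: 0.0, 5.0, 35.0, 39.0, 69.0, 120.0, 155.0, 101.0, 66.0, 43.0, 28.0, 18.0, 12.0, 0.0 m³/s; ΣQ_DR = 691.0 m³/s, peak = 155.0 m³/s.
Runoff depth d = ΣQ_DR·Δt / A = 691.0 × 21600 / (1870 km²) = 7.982 mm.
The 1-cm UH is the DRH scaled by (10 mm)/d, so U_p = 155.0 × 10/7.982 = 194 m³/s.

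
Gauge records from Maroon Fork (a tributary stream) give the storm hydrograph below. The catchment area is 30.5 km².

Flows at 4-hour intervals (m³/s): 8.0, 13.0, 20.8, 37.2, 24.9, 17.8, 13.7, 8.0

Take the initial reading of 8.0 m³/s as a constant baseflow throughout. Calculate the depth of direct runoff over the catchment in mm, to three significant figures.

d ≈ 37.5 mm

Direct runoff: 0.0, 5.0, 12.8, 29.2, 16.9, 9.8, 5.7, 0.0 m³/s; ΣQ_DR = 79.40 m³/s.
V = ΣQ_DR · Δt = 79.40 × 14400 s = 1.143 × 10^6 m³.
Over A = 30.5 km², depth = V / A = 37.5 mm.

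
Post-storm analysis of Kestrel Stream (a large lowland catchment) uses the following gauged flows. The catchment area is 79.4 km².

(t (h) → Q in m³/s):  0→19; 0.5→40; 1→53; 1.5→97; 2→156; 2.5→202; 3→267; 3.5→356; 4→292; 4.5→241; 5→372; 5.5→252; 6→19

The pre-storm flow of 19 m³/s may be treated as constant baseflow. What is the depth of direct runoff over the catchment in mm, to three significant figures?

Direct runoff: 0.0, 21.0, 34.0, 78.0, 137.0, 183.0, 248.0, 337.0, 273.0, 222.0, 353.0, 233.0, 0.0 m³/s; ΣQ_DR = 2119 m³/s.
V = ΣQ_DR · Δt = 2119 × 1800 s = 3.814 × 10^6 m³.
Over A = 79.4 km², depth = V / A = 48.0 mm.

d ≈ 48.0 mm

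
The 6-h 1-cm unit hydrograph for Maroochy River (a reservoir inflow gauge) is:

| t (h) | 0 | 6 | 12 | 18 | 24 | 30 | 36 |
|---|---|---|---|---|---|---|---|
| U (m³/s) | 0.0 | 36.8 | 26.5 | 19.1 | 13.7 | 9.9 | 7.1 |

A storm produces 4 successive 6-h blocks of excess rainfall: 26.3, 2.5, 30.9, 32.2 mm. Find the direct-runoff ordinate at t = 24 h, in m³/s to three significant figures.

Q ≈ 241 m³/s

By discrete convolution, Q_j = Σ (P_i / 10 mm) · U_{j−i}.
At t = 24 h (j=4): Q = (26.3/10)·13.7 + (2.5/10)·19.1 + (30.9/10)·26.5 + (32.2/10)·36.8 = 241 m³/s.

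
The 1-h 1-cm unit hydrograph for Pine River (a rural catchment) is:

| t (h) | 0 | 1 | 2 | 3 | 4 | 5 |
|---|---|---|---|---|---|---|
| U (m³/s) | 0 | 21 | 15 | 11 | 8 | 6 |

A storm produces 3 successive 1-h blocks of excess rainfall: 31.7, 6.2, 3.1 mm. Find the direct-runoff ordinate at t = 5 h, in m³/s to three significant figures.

By discrete convolution, Q_j = Σ (P_i / 10 mm) · U_{j−i}.
At t = 5 h (j=5): Q = (31.7/10)·6 + (6.2/10)·8 + (3.1/10)·11 = 27.4 m³/s.

Q ≈ 27.4 m³/s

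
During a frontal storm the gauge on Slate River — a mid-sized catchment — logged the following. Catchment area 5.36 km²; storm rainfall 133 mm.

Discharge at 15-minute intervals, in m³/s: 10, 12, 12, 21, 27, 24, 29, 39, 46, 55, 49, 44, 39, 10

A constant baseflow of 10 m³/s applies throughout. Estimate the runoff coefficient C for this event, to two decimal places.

ΣQ_DR = 277.0 m³/s; V = ΣQ_DR·Δt = 2.493 × 10^5 m³.
Runoff depth d = V / A = 46.51 mm.
C = d / P = 46.51 / 133 = 0.35.

C ≈ 0.35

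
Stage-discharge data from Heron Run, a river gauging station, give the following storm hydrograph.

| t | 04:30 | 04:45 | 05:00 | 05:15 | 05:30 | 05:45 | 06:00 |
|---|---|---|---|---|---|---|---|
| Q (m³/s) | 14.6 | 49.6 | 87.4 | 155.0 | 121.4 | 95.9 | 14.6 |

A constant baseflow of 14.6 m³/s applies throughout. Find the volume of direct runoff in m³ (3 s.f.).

V ≈ 3.93 × 10^5 m³

Direct-runoff ordinates (Q − Q_b): 0.0, 35.0, 72.8, 140.4, 106.8, 81.3, 0.0 m³/s.
ΣQ_DR = 436.3 m³/s.
With Δt = 0.25 h = 900 s, V = ΣQ_DR · Δt = 436.3 × 900 = 3.93 × 10^5 m³.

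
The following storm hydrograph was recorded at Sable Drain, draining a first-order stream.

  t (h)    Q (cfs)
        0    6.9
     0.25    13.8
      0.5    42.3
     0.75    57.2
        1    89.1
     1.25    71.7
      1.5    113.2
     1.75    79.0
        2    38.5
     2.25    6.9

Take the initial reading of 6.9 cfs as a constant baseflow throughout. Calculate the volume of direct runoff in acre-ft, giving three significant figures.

V ≈ 9.29 acre-ft

Direct-runoff ordinates (Q − Q_b): 0.0, 6.9, 35.4, 50.3, 82.2, 64.8, 106.3, 72.1, 31.6, 0.0 cfs.
ΣQ_DR = 449.6 cfs.
With Δt = 0.25 h = 900 s, V = ΣQ_DR · Δt = 449.6 × 900 = 4.05 × 10^5 ft³ = 9.29 acre-ft.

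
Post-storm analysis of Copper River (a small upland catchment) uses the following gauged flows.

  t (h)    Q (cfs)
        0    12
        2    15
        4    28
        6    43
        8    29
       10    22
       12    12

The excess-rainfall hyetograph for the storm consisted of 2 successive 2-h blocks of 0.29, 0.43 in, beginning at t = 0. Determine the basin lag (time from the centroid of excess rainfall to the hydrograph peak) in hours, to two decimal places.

t_L ≈ 3.81 h

Centroid of excess rainfall: t_c = Σ P_i·t̄_i / ΣP_i = 2.1944 h (block centres at 1, 3 h).
Hydrograph peak occurs at t = 6 h, so basin lag t_L = 6 − 2.1944 = 3.81 h.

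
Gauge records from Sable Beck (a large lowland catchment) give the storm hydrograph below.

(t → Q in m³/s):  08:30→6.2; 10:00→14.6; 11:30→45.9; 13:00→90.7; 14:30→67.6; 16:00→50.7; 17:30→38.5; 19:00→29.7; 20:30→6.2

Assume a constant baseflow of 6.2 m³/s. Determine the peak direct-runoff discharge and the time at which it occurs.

Q_p = 84.5 m³/s at t = 13:00

Subtracting baseflow gives direct-runoff ordinates: 0.0, 8.4, 39.7, 84.5, 61.4, 44.5, 32.3, 23.5, 0.0 m³/s.
The maximum is 84.5 m³/s, occurring at the reading for t = 13:00.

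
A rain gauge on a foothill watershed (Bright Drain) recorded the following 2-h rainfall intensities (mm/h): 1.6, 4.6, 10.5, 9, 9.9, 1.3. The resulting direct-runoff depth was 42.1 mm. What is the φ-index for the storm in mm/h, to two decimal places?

φ ≈ 3.24 mm/h

Only the 4 blocks with intensity above φ contribute runoff: 4.6, 10.5, 9, 9.9 mm/h.
Σ(I−φ)·Δt = d  ⇒  (4.6+10.5+9+9.9 − 4φ)·2 = 42.1
φ = (34.00 − 42.1/2) / 4 = 3.24 mm/h.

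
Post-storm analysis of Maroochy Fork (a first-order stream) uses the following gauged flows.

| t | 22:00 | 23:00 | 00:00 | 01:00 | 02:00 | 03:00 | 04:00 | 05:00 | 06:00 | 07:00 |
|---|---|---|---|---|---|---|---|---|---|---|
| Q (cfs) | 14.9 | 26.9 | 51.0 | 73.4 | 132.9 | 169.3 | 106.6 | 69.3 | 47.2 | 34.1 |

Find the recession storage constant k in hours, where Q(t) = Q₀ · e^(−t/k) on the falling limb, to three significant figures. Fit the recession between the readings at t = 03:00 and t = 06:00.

On the falling limb, Q drops from 169.3 to 47.2 cfs between t = 03:00 and t = 06:00 (Δt = 3 h).
k = −Δt / ln(Q₂/Q₁) = −3 / ln(47.2/169.3) = 2.35 h.

k ≈ 2.35 h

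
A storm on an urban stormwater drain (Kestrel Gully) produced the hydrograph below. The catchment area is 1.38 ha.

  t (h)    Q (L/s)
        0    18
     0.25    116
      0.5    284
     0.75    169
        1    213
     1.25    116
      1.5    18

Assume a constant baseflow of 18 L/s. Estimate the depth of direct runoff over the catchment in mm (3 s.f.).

d ≈ 52.7 mm

Direct runoff: 0.0, 98.0, 266.0, 151.0, 195.0, 98.0, 0.0 L/s; ΣQ_DR = 808.0 L/s.
V = ΣQ_DR · Δt = 808.0 × 900 s = 7.272 × 10^5 L.
Over A = 1.38 ha, depth = V / A = 52.7 mm.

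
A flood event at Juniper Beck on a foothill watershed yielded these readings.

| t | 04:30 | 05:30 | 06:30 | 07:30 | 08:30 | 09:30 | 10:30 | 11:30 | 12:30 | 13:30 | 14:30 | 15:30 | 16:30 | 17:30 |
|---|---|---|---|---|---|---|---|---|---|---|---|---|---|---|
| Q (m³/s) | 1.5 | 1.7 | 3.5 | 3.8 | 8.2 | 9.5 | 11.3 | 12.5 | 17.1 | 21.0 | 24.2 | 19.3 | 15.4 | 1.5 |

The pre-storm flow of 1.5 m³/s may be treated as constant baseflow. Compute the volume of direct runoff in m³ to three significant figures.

V ≈ 4.66 × 10^5 m³

Direct-runoff ordinates (Q − Q_b): 0.0, 0.2, 2.0, 2.3, 6.7, 8.0, 9.8, 11.0, 15.6, 19.5, 22.7, 17.8, 13.9, 0.0 m³/s.
ΣQ_DR = 129.5 m³/s.
With Δt = 1 h = 3600 s, V = ΣQ_DR · Δt = 129.5 × 3600 = 4.66 × 10^5 m³.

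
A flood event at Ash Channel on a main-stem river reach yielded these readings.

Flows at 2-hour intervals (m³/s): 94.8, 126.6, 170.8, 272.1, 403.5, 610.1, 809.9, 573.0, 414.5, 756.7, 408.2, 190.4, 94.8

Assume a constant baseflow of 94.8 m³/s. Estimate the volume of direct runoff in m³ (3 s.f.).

Direct-runoff ordinates (Q − Q_b): 0.0, 31.8, 76.0, 177.3, 308.7, 515.3, 715.1, 478.2, 319.7, 661.9, 313.4, 95.6, 0.0 m³/s.
ΣQ_DR = 3693 m³/s.
With Δt = 2 h = 7200 s, V = ΣQ_DR · Δt = 3693 × 7200 = 2.66 × 10^7 m³.

V ≈ 2.66 × 10^7 m³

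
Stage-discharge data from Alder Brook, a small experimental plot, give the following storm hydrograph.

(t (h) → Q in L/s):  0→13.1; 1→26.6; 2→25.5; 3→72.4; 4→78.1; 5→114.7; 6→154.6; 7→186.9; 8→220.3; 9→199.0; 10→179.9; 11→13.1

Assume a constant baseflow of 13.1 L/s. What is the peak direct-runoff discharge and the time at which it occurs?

Subtracting baseflow gives direct-runoff ordinates: 0.0, 13.5, 12.4, 59.3, 65.0, 101.6, 141.5, 173.8, 207.2, 185.9, 166.8, 0.0 L/s.
The maximum is 207.2 L/s, occurring at the reading for t = 8 h.

Q_p = 207.2 L/s at t = 8 h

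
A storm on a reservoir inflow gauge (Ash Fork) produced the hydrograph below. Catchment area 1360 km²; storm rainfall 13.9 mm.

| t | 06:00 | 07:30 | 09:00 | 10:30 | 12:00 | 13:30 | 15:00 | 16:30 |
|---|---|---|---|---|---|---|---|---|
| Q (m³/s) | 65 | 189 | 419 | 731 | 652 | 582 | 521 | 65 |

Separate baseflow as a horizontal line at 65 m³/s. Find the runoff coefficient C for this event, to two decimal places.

C ≈ 0.77

ΣQ_DR = 2704 m³/s; V = ΣQ_DR·Δt = 1.460 × 10^7 m³.
Runoff depth d = V / A = 10.74 mm.
C = d / P = 10.74 / 13.9 = 0.77.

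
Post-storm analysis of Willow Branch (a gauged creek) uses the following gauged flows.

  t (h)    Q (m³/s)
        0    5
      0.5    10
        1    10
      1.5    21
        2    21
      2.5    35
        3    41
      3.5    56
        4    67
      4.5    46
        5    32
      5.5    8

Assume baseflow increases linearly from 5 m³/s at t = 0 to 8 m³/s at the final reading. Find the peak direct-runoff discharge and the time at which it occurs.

Q_p = 59.82 m³/s at t = 4 h

Subtracting baseflow gives direct-runoff ordinates: 0.00, 4.73, 4.45, 15.18, 14.91, 28.64, 34.36, 49.09, 59.82, 38.55, 24.27, 0.00 m³/s.
The maximum is 59.82 m³/s, occurring at the reading for t = 4 h.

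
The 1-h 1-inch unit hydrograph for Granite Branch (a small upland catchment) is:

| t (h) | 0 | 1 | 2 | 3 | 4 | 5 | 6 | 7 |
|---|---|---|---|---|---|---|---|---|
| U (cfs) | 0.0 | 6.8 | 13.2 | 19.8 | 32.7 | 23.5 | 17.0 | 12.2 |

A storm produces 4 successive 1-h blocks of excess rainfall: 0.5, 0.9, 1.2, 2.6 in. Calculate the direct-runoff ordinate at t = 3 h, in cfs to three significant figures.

By discrete convolution, Q_j = Σ (P_i / 1 in) · U_{j−i}.
At t = 3 h (j=3): Q = (0.5/1)·19.8 + (0.9/1)·13.2 + (1.2/1)·6.8 + (2.6/1)·0.0 = 29.9 cfs.

Q ≈ 29.9 cfs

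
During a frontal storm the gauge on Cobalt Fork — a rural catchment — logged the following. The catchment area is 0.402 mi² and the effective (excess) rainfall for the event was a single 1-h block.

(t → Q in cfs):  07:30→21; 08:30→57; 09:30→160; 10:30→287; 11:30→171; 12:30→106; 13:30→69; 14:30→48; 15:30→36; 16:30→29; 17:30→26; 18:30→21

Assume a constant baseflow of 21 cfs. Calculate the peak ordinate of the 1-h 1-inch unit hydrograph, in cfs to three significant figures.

Direct runoff: 0.0, 36.0, 139.0, 266.0, 150.0, 85.0, 48.0, 27.0, 15.0, 8.0, 5.0, 0.0 cfs; ΣQ_DR = 779.0 cfs, peak = 266.0 cfs.
Runoff depth d = ΣQ_DR·Δt / A = 779.0 × 3600 / (0.402 mi²) = 3.003 in.
The 1-inch UH is the DRH scaled by (1 in)/d, so U_p = 266.0 × 1/3.003 = 88.6 cfs.

U_p ≈ 88.6 cfs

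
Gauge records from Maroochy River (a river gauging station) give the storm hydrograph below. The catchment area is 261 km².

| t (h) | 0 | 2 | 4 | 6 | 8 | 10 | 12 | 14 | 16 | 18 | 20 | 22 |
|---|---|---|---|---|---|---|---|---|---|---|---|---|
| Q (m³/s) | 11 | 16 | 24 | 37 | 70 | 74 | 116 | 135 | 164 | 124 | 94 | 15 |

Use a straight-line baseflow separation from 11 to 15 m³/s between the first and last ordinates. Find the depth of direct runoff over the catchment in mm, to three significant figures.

Direct runoff: 0.00, 4.64, 12.27, 24.91, 57.55, 61.18, 102.82, 121.45, 150.09, 109.73, 79.36, 0.00 m³/s; ΣQ_DR = 724.0 m³/s.
V = ΣQ_DR · Δt = 724.0 × 7200 s = 5.213 × 10^6 m³.
Over A = 261 km², depth = V / A = 20.0 mm.

d ≈ 20.0 mm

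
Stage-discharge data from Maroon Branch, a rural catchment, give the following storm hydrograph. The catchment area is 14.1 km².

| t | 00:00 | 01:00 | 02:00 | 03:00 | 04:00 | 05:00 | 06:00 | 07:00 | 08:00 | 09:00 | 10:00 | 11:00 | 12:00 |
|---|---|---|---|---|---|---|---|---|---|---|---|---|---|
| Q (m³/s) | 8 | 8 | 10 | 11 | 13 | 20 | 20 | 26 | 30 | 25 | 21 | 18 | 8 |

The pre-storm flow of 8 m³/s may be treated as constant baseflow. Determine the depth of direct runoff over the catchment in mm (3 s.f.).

Direct runoff: 0.0, 0.0, 2.0, 3.0, 5.0, 12.0, 12.0, 18.0, 22.0, 17.0, 13.0, 10.0, 0.0 m³/s; ΣQ_DR = 114.0 m³/s.
V = ΣQ_DR · Δt = 114.0 × 3600 s = 4.104 × 10^5 m³.
Over A = 14.1 km², depth = V / A = 29.1 mm.

d ≈ 29.1 mm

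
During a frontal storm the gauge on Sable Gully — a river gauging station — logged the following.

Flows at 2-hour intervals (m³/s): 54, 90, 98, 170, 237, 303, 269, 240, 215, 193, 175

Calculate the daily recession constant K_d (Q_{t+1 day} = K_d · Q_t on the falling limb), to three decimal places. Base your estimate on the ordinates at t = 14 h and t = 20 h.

K_d ≈ 0.283

Between t = 14 h and t = 20 h the flow falls from 240 to 175 m³/s over 3×2 h = 6 h.
Per-interval ratio K = (175/240)^(1/3) = 0.9001; K_d = K^(24/2) = 0.283.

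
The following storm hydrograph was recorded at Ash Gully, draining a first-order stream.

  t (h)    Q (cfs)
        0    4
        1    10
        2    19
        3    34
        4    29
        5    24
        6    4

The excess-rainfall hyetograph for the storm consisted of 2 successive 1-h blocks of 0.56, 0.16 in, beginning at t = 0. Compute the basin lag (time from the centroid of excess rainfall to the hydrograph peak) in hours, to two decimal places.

t_L ≈ 2.28 h

Centroid of excess rainfall: t_c = Σ P_i·t̄_i / ΣP_i = 0.7222 h (block centres at 0.5, 1.5 h).
Hydrograph peak occurs at t = 3 h, so basin lag t_L = 3 − 0.7222 = 2.28 h.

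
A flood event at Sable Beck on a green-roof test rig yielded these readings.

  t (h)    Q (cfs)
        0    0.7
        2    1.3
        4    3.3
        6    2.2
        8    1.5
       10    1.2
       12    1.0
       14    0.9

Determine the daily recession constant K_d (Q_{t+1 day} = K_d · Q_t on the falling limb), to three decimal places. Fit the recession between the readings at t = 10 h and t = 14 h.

Between t = 10 h and t = 14 h the flow falls from 1.2 to 0.9 cfs over 2×2 h = 4 h.
Per-interval ratio K = (0.9/1.2)^(1/2) = 0.8660; K_d = K^(24/2) = 0.178.

K_d ≈ 0.178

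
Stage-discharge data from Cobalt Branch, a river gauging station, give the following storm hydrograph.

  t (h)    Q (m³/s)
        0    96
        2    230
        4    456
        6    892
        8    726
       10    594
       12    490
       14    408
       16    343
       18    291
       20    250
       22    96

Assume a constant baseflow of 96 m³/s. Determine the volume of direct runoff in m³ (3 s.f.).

Direct-runoff ordinates (Q − Q_b): 0.0, 134.0, 360.0, 796.0, 630.0, 498.0, 394.0, 312.0, 247.0, 195.0, 154.0, 0.0 m³/s.
ΣQ_DR = 3720 m³/s.
With Δt = 2 h = 7200 s, V = ΣQ_DR · Δt = 3720 × 7200 = 2.68 × 10^7 m³.

V ≈ 2.68 × 10^7 m³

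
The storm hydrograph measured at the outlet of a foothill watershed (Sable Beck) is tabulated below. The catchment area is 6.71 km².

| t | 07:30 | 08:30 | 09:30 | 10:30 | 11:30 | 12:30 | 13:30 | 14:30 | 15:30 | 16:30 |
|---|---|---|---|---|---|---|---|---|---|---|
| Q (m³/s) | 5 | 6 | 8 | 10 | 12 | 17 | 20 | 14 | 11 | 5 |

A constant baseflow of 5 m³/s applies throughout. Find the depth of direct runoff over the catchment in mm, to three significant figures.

Direct runoff: 0.0, 1.0, 3.0, 5.0, 7.0, 12.0, 15.0, 9.0, 6.0, 0.0 m³/s; ΣQ_DR = 58.00 m³/s.
V = ΣQ_DR · Δt = 58.00 × 3600 s = 2.088 × 10^5 m³.
Over A = 6.71 km², depth = V / A = 31.1 mm.

d ≈ 31.1 mm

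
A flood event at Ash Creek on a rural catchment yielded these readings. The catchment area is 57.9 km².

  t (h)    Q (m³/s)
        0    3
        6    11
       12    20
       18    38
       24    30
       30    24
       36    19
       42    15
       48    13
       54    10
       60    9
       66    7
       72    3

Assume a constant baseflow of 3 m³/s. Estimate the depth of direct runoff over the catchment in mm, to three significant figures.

Direct runoff: 0.0, 8.0, 17.0, 35.0, 27.0, 21.0, 16.0, 12.0, 10.0, 7.0, 6.0, 4.0, 0.0 m³/s; ΣQ_DR = 163.0 m³/s.
V = ΣQ_DR · Δt = 163.0 × 21600 s = 3.521 × 10^6 m³.
Over A = 57.9 km², depth = V / A = 60.8 mm.

d ≈ 60.8 mm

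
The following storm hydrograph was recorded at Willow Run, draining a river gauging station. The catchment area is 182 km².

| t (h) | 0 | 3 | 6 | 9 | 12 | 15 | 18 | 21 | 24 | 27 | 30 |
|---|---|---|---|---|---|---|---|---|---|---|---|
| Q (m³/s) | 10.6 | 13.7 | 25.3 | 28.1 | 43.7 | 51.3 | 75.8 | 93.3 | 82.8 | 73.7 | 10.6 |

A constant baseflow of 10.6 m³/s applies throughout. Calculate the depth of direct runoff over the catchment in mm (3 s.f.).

d ≈ 23.3 mm

Direct runoff: 0.0, 3.1, 14.7, 17.5, 33.1, 40.7, 65.2, 82.7, 72.2, 63.1, 0.0 m³/s; ΣQ_DR = 392.3 m³/s.
V = ΣQ_DR · Δt = 392.3 × 10800 s = 4.237 × 10^6 m³.
Over A = 182 km², depth = V / A = 23.3 mm.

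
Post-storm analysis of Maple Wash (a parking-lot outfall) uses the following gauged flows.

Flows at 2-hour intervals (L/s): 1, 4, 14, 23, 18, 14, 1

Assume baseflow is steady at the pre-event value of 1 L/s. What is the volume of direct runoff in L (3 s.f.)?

V ≈ 4.90 × 10^5 L

Direct-runoff ordinates (Q − Q_b): 0.0, 3.0, 13.0, 22.0, 17.0, 13.0, 0.0 L/s.
ΣQ_DR = 68.00 L/s.
With Δt = 2 h = 7200 s, V = ΣQ_DR · Δt = 68.00 × 7200 = 4.90 × 10^5 L.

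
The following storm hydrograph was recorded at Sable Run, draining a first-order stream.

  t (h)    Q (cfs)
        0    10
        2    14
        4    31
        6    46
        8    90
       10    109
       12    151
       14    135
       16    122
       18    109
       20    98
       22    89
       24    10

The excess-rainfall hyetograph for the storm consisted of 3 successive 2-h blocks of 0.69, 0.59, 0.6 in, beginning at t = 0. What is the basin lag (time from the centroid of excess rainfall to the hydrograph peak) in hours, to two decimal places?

t_L ≈ 9.10 h

Centroid of excess rainfall: t_c = Σ P_i·t̄_i / ΣP_i = 2.9043 h (block centres at 1, 3, 5 h).
Hydrograph peak occurs at t = 12 h, so basin lag t_L = 12 − 2.9043 = 9.10 h.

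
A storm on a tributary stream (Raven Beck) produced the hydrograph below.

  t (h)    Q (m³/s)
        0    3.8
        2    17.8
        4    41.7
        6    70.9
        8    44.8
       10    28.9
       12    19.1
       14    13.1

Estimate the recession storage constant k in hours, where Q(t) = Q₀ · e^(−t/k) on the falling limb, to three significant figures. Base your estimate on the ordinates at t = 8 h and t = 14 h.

On the falling limb, Q drops from 44.8 to 13.1 m³/s between t = 8 h and t = 14 h (Δt = 6 h).
k = −Δt / ln(Q₂/Q₁) = −6 / ln(13.1/44.8) = 4.88 h.

k ≈ 4.88 h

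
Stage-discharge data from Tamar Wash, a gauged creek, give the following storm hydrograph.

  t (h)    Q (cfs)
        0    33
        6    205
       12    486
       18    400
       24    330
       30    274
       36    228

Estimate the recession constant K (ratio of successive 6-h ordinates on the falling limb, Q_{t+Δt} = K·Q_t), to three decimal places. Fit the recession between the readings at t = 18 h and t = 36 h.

K ≈ 0.829

Using the recession-limb readings at t = 18 h and t = 36 h: Q falls from 400 to 228 cfs over 3 intervals.
K = (Q₂/Q₁)^(1/3) = (228/400)^(1/3) = 0.829.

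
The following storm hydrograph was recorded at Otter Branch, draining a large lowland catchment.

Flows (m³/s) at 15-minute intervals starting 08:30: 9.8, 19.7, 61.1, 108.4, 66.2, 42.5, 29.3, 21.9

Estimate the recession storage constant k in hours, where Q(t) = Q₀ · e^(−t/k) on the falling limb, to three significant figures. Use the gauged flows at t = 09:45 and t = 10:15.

k ≈ 0.754 h

On the falling limb, Q drops from 42.5 to 21.9 m³/s between t = 09:45 and t = 10:15 (Δt = 0.5 h).
k = −Δt / ln(Q₂/Q₁) = −0.5 / ln(21.9/42.5) = 0.754 h.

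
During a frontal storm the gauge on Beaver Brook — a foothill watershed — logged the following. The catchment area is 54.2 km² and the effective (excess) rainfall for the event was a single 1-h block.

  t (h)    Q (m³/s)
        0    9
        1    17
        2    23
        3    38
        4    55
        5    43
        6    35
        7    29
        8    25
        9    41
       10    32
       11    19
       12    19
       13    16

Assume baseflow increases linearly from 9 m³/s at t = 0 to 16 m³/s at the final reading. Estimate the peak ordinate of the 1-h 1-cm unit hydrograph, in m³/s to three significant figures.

U_p ≈ 29.2 m³/s

Direct runoff: 0.00, 7.46, 12.92, 27.38, 43.85, 31.31, 22.77, 16.23, 11.69, 27.15, 17.62, 4.08, 3.54, 0.00 m³/s; ΣQ_DR = 226.0 m³/s, peak = 43.85 m³/s.
Runoff depth d = ΣQ_DR·Δt / A = 226.0 × 3600 / (54.2 km²) = 15.01 mm.
The 1-cm UH is the DRH scaled by (10 mm)/d, so U_p = 43.85 × 10/15.01 = 29.2 m³/s.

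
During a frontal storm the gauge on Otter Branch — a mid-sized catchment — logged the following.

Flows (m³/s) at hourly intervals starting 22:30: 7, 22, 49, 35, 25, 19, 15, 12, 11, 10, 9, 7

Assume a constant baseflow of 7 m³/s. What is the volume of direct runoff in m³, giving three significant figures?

V ≈ 4.93 × 10^5 m³

Direct-runoff ordinates (Q − Q_b): 0.0, 15.0, 42.0, 28.0, 18.0, 12.0, 8.0, 5.0, 4.0, 3.0, 2.0, 0.0 m³/s.
ΣQ_DR = 137.0 m³/s.
With Δt = 1 h = 3600 s, V = ΣQ_DR · Δt = 137.0 × 3600 = 4.93 × 10^5 m³.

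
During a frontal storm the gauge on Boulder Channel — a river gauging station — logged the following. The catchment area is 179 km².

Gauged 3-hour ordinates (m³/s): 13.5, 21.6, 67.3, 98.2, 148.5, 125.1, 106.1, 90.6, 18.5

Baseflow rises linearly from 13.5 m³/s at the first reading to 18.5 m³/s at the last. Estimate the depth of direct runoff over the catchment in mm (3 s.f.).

d ≈ 32.9 mm

Direct runoff: 0.00, 7.47, 52.55, 82.83, 132.50, 108.47, 88.85, 72.72, 0.00 m³/s; ΣQ_DR = 545.4 m³/s.
V = ΣQ_DR · Δt = 545.4 × 10800 s = 5.890 × 10^6 m³.
Over A = 179 km², depth = V / A = 32.9 mm.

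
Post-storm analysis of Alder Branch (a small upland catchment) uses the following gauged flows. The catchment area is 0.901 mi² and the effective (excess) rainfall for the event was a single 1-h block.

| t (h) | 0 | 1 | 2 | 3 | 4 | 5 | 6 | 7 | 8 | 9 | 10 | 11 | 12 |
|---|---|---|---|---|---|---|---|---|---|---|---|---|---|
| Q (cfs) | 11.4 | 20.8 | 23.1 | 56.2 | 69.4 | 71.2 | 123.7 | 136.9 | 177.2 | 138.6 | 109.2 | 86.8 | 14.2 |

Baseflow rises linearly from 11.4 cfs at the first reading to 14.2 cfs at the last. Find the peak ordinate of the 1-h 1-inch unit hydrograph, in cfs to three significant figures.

Direct runoff: 0.00, 9.17, 11.23, 44.10, 57.07, 58.63, 110.90, 123.87, 163.93, 125.10, 95.47, 72.83, 0.00 cfs; ΣQ_DR = 872.3 cfs, peak = 163.93 cfs.
Runoff depth d = ΣQ_DR·Δt / A = 872.3 × 3600 / (0.901 mi²) = 1.500 in.
The 1-inch UH is the DRH scaled by (1 in)/d, so U_p = 163.93 × 1/1.500 = 109 cfs.

U_p ≈ 109 cfs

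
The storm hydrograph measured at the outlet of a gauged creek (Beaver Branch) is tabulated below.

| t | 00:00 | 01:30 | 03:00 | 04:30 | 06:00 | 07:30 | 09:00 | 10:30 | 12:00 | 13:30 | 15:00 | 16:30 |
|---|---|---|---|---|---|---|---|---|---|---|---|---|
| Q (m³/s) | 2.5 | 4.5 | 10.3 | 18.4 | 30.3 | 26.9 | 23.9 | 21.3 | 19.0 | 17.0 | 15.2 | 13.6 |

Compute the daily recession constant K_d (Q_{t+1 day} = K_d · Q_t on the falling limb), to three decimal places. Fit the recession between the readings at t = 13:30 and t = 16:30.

Between t = 13:30 and t = 16:30 the flow falls from 17.0 to 13.6 m³/s over 2×1.5 h = 3 h.
Per-interval ratio K = (13.6/17.0)^(1/2) = 0.8944; K_d = K^(24/1.5) = 0.168.

K_d ≈ 0.168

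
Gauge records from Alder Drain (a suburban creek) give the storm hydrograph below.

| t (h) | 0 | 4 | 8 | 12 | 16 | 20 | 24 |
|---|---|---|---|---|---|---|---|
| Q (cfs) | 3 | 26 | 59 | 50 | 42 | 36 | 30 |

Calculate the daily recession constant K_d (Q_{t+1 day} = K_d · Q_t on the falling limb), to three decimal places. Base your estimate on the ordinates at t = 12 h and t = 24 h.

Between t = 12 h and t = 24 h the flow falls from 50 to 30 cfs over 3×4 h = 12 h.
Per-interval ratio K = (30/50)^(1/3) = 0.8434; K_d = K^(24/4) = 0.360.

K_d ≈ 0.360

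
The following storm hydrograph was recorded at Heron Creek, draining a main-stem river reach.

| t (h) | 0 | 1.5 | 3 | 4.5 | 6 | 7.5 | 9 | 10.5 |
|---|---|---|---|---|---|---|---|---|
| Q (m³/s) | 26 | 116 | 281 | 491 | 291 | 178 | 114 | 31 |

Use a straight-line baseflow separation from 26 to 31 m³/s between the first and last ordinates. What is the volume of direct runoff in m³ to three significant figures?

V ≈ 7.02 × 10^6 m³

Direct-runoff ordinates (Q − Q_b): 0.00, 89.29, 253.57, 462.86, 262.14, 148.43, 83.71, 0.00 m³/s.
ΣQ_DR = 1300 m³/s.
With Δt = 1.5 h = 5400 s, V = ΣQ_DR · Δt = 1300 × 5400 = 7.02 × 10^6 m³.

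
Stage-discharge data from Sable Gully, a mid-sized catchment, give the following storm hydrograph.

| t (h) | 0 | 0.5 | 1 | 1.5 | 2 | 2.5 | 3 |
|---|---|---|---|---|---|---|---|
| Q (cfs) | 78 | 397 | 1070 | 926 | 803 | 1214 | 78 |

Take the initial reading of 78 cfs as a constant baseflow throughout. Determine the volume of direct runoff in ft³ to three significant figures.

Direct-runoff ordinates (Q − Q_b): 0.0, 319.0, 992.0, 848.0, 725.0, 1136.0, 0.0 cfs.
ΣQ_DR = 4020 cfs.
With Δt = 0.5 h = 1800 s, V = ΣQ_DR · Δt = 4020 × 1800 = 7.24 × 10^6 ft³.

V ≈ 7.24 × 10^6 ft³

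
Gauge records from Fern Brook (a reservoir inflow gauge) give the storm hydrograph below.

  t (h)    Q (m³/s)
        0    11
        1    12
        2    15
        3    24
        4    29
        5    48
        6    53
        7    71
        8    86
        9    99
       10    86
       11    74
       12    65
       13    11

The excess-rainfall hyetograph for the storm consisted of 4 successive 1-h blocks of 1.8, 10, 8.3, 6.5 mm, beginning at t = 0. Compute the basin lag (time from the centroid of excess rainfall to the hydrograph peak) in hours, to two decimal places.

Centroid of excess rainfall: t_c = Σ P_i·t̄_i / ΣP_i = 2.2331 h (block centres at 0.5, 1.5, 2.5, 3.5 h).
Hydrograph peak occurs at t = 9 h, so basin lag t_L = 9 − 2.2331 = 6.77 h.

t_L ≈ 6.77 h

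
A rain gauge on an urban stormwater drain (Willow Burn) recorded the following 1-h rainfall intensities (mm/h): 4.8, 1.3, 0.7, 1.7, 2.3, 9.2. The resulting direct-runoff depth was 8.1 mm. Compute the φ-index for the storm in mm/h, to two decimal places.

φ ≈ 2.95 mm/h

Only the 2 blocks with intensity above φ contribute runoff: 4.8, 9.2 mm/h.
Σ(I−φ)·Δt = d  ⇒  (4.8+9.2 − 2φ)·1 = 8.1
φ = (14.00 − 8.1/1) / 2 = 2.95 mm/h.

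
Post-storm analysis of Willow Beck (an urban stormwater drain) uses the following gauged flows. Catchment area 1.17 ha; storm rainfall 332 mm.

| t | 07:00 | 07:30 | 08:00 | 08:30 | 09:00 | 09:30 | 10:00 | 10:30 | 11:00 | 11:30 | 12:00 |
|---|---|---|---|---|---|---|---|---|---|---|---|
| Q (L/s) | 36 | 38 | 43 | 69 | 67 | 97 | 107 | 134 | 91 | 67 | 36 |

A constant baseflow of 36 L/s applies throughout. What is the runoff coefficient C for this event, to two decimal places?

ΣQ_DR = 389.0 L/s; V = ΣQ_DR·Δt = 7.002 × 10^5 L.
Runoff depth d = V / A = 59.85 mm.
C = d / P = 59.85 / 332 = 0.18.

C ≈ 0.18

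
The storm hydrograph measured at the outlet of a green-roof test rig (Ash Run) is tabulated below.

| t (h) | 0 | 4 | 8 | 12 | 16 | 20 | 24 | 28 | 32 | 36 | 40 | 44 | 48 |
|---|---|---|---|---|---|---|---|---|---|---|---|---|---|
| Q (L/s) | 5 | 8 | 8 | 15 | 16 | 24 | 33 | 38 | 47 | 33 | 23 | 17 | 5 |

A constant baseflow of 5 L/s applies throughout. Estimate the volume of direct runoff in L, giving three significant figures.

Direct-runoff ordinates (Q − Q_b): 0.0, 3.0, 3.0, 10.0, 11.0, 19.0, 28.0, 33.0, 42.0, 28.0, 18.0, 12.0, 0.0 L/s.
ΣQ_DR = 207.0 L/s.
With Δt = 4 h = 14400 s, V = ΣQ_DR · Δt = 207.0 × 14400 = 2.98 × 10^6 L.

V ≈ 2.98 × 10^6 L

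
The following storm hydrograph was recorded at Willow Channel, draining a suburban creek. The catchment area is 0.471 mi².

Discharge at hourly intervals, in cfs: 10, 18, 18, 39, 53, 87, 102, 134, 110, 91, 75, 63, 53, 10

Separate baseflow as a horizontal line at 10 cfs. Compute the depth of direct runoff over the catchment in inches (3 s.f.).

Direct runoff: 0.0, 8.0, 8.0, 29.0, 43.0, 77.0, 92.0, 124.0, 100.0, 81.0, 65.0, 53.0, 43.0, 0.0 cfs; ΣQ_DR = 723.0 cfs.
V = ΣQ_DR · Δt = 723.0 × 3600 s = 2.603 × 10^6 ft³.
Over A = 0.471 mi², depth = V / A = 2.38 in.

d ≈ 2.38 in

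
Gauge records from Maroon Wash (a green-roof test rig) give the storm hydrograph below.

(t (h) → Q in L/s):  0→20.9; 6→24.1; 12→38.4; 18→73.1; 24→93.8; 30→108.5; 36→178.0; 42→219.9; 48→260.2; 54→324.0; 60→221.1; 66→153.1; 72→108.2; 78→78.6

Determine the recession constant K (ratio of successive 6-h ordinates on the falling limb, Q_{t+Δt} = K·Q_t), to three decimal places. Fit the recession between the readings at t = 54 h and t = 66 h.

Using the recession-limb readings at t = 54 h and t = 66 h: Q falls from 324.0 to 153.1 L/s over 2 intervals.
K = (Q₂/Q₁)^(1/2) = (153.1/324.0)^(1/2) = 0.687.

K ≈ 0.687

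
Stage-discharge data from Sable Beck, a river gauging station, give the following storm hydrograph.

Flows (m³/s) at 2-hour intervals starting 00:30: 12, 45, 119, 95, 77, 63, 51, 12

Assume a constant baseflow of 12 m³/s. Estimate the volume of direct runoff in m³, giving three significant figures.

Direct-runoff ordinates (Q − Q_b): 0.0, 33.0, 107.0, 83.0, 65.0, 51.0, 39.0, 0.0 m³/s.
ΣQ_DR = 378.0 m³/s.
With Δt = 2 h = 7200 s, V = ΣQ_DR · Δt = 378.0 × 7200 = 2.72 × 10^6 m³.

V ≈ 2.72 × 10^6 m³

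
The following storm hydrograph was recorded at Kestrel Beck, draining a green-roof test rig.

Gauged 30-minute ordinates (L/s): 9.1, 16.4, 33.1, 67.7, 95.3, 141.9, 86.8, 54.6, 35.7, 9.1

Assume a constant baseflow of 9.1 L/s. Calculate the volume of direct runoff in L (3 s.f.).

V ≈ 8.26 × 10^5 L

Direct-runoff ordinates (Q − Q_b): 0.0, 7.3, 24.0, 58.6, 86.2, 132.8, 77.7, 45.5, 26.6, 0.0 L/s.
ΣQ_DR = 458.7 L/s.
With Δt = 0.5 h = 1800 s, V = ΣQ_DR · Δt = 458.7 × 1800 = 8.26 × 10^5 L.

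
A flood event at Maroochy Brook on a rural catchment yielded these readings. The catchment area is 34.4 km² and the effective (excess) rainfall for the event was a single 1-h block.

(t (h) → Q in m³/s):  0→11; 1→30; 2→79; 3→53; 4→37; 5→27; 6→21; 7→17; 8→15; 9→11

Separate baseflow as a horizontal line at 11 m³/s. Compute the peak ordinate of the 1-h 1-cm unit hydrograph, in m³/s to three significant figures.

U_p ≈ 34.0 m³/s

Direct runoff: 0.0, 19.0, 68.0, 42.0, 26.0, 16.0, 10.0, 6.0, 4.0, 0.0 m³/s; ΣQ_DR = 191.0 m³/s, peak = 68.0 m³/s.
Runoff depth d = ΣQ_DR·Δt / A = 191.0 × 3600 / (34.4 km²) = 19.99 mm.
The 1-cm UH is the DRH scaled by (10 mm)/d, so U_p = 68.0 × 10/19.99 = 34.0 m³/s.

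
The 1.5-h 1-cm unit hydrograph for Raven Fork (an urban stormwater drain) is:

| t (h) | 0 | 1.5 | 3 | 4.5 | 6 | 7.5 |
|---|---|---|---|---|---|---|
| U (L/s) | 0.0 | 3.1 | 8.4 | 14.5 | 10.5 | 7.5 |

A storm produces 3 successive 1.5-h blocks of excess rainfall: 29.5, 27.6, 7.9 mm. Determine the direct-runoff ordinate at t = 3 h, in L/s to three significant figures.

By discrete convolution, Q_j = Σ (P_i / 10 mm) · U_{j−i}.
At t = 3 h (j=2): Q = (29.5/10)·8.4 + (27.6/10)·3.1 + (7.9/10)·0.0 = 33.3 L/s.

Q ≈ 33.3 L/s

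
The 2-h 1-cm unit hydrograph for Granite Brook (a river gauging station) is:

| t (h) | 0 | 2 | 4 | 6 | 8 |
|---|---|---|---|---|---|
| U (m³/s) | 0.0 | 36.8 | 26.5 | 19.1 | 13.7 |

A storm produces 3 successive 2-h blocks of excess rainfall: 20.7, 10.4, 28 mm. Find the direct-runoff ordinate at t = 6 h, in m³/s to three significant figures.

Q ≈ 170 m³/s

By discrete convolution, Q_j = Σ (P_i / 10 mm) · U_{j−i}.
At t = 6 h (j=3): Q = (20.7/10)·19.1 + (10.4/10)·26.5 + (28/10)·36.8 = 170 m³/s.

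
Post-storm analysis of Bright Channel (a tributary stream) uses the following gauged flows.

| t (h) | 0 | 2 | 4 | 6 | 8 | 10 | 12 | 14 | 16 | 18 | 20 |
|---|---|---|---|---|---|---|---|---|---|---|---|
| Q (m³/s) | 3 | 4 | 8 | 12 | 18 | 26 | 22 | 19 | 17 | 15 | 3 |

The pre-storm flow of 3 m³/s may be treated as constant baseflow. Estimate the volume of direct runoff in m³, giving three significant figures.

Direct-runoff ordinates (Q − Q_b): 0.0, 1.0, 5.0, 9.0, 15.0, 23.0, 19.0, 16.0, 14.0, 12.0, 0.0 m³/s.
ΣQ_DR = 114.0 m³/s.
With Δt = 2 h = 7200 s, V = ΣQ_DR · Δt = 114.0 × 7200 = 8.21 × 10^5 m³.

V ≈ 8.21 × 10^5 m³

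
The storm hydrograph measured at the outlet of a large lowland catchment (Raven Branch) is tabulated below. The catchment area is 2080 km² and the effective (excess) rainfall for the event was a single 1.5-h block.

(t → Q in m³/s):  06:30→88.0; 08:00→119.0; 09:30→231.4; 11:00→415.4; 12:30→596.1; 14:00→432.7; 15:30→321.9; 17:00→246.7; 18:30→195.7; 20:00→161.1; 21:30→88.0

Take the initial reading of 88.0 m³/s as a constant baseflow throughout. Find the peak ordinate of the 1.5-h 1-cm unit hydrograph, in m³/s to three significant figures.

Direct runoff: 0.0, 31.0, 143.4, 327.4, 508.1, 344.7, 233.9, 158.7, 107.7, 73.1, 0.0 m³/s; ΣQ_DR = 1928 m³/s, peak = 508.1 m³/s.
Runoff depth d = ΣQ_DR·Δt / A = 1928 × 5400 / (2080 km²) = 5.005 mm.
The 1-cm UH is the DRH scaled by (10 mm)/d, so U_p = 508.1 × 10/5.005 = 1020 m³/s.

U_p ≈ 1020 m³/s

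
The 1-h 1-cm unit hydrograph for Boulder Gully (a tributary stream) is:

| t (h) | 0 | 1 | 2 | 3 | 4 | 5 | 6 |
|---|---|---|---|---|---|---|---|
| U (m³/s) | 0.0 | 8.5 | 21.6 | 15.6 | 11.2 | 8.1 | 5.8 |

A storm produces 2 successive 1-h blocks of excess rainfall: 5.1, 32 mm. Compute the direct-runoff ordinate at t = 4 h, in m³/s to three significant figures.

By discrete convolution, Q_j = Σ (P_i / 10 mm) · U_{j−i}.
At t = 4 h (j=4): Q = (5.1/10)·11.2 + (32/10)·15.6 = 55.6 m³/s.

Q ≈ 55.6 m³/s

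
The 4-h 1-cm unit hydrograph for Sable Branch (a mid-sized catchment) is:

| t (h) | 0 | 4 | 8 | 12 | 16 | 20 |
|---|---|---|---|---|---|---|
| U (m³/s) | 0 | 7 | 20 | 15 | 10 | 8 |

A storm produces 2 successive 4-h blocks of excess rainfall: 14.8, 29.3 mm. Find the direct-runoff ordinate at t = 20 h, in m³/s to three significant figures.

By discrete convolution, Q_j = Σ (P_i / 10 mm) · U_{j−i}.
At t = 20 h (j=5): Q = (14.8/10)·8 + (29.3/10)·10 = 41.1 m³/s.

Q ≈ 41.1 m³/s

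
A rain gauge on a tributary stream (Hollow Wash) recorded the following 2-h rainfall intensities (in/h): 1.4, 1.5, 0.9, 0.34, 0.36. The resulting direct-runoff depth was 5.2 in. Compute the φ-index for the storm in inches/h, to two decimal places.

φ ≈ 0.40 in/h

Only the 3 blocks with intensity above φ contribute runoff: 1.4, 1.5, 0.9 in/h.
Σ(I−φ)·Δt = d  ⇒  (1.4+1.5+0.9 − 3φ)·2 = 5.2
φ = (3.800 − 5.2/2) / 3 = 0.40 in/h.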